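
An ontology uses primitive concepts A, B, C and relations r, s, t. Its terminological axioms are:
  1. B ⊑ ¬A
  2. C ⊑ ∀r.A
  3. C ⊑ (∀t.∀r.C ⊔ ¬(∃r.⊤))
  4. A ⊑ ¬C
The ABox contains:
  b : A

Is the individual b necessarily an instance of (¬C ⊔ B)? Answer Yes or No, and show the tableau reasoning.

Yes

1. b : (¬C ⊔ B)?  L(b) = {A} ∪ {(C ⊓ ¬B)}
   clash {C, ¬C} at b — b ∈ (¬C ⊔ B)
2. Hence b : (¬C ⊔ B): entailed.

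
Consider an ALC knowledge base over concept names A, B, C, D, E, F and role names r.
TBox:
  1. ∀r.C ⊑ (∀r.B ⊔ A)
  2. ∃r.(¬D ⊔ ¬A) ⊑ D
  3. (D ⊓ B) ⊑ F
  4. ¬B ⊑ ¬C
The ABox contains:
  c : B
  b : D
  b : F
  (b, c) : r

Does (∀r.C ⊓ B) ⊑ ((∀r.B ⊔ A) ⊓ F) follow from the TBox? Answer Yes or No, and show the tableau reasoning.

No

1. (∀r.C ⊓ B) ⊑ ((∀r.B ⊔ A) ⊓ F)  ⇔  ((∀r.C ⊓ B) ⊓ ((∃r.¬B ⊓ ¬A) ⊔ ¬F)) unsat w.r.t. T
   apply at x₀: ∀r.C⊑(∀r.B ⊔ A)
   open: L(x₀) ⊇ {B, ¬D, ¬F, ∀r.(D ⊓ A), ∀r.B, …}
2. Hence (∀r.C ⊓ B) ⊑ ((∀r.B ⊔ A) ⊓ F): not entailed.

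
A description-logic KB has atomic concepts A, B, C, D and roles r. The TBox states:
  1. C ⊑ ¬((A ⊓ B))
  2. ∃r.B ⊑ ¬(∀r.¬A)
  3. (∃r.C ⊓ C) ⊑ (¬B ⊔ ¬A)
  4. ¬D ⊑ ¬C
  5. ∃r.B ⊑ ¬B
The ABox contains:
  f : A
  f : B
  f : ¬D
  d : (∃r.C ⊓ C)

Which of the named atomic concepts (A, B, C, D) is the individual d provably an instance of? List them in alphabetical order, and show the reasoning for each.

1. d : A?  L(d) = {(∃r.C ⊓ C)} ∪ {¬A}
   apply at d: C⊑¬((A ⊓ B)); (∃r.C ⊓ C)⊑(¬B ⊔ ¬A)
   open: L(d) ⊇ {C, D, ¬A, ∀r.¬B, ∃r.C} (+ ∃-successors) — d ∉ A possible
2. d : B?  L(d) = {(∃r.C ⊓ C)} ∪ {¬B}
   apply at d: C⊑¬((A ⊓ B)); (∃r.C ⊓ C)⊑(¬B ⊔ ¬A)
   open: L(d) ⊇ {C, D, ¬B, ∀r.¬B, ∃r.C} (+ ∃-successors) — d ∉ B possible
3. d : C?  L(d) = {(∃r.C ⊓ C)} ∪ {¬C}
   clash {C, ¬C} at d — d ∈ C
4. d : D?  L(d) = {(∃r.C ⊓ C)} ∪ {¬D}
   clash {C, ¬C} at d — d ∈ D
5. Entailed for d: {C, D}

{C, D}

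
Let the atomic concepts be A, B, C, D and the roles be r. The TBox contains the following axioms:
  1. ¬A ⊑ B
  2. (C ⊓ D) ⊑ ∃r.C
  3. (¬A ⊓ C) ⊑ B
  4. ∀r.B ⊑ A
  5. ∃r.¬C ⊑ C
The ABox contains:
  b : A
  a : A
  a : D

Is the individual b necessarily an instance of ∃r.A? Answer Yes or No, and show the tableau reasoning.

No

1. b : ∃r.A?  L(b) = {A} ∪ {∀r.¬A}
   open: L(b) ⊇ {A, ¬C, ∀r.C, ∀r.¬A} — b ∉ ∃r.A possible
2. Hence b : ∃r.A: not entailed.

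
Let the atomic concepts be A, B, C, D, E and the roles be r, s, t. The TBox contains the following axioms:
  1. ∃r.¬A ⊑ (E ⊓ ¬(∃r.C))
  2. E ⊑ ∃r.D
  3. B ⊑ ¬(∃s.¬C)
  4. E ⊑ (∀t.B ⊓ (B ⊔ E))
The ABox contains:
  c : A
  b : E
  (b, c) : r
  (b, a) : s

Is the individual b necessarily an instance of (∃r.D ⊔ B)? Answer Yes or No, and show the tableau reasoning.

1. b : (∃r.D ⊔ B)?  L(b) = {E} ∪ {(∀r.¬D ⊓ ¬B)}
   clash {D, ¬D} at an ∃-successor — b ∈ (∃r.D ⊔ B)
2. Hence b : (∃r.D ⊔ B): entailed.

Yes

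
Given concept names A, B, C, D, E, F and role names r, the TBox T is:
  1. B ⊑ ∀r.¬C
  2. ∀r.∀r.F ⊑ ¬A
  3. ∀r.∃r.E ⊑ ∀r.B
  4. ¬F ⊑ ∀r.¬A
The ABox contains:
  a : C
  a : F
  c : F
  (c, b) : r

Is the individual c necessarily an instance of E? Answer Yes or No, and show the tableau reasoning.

No

1. c : E?  L(c) = {F} ∪ {¬E}
   open: L(c) ⊇ {F, ¬B, ¬E, ∃r.∀r.¬E, ∃r.∃r.¬F} (+ ∃-successors) — c ∉ E possible
2. Hence c : E: not entailed.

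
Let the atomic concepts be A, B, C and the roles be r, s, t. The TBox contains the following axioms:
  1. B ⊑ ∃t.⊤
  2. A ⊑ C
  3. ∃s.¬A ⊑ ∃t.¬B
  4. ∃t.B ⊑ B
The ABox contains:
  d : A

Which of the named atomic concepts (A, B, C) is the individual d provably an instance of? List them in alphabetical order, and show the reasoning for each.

1. d : A?  L(d) = {A} ∪ {¬A}
   clash {A, ¬A} at d — d ∈ A
2. d : B?  L(d) = {A} ∪ {¬B}
   apply at d: A⊑C
   open: L(d) ⊇ {A, C, ¬B, ∀s.A, ∀t.¬B} — d ∉ B possible
3. d : C?  L(d) = {A} ∪ {¬C}
   clash {C, ¬C} at d — d ∈ C
4. Entailed for d: {A, C}

{A, C}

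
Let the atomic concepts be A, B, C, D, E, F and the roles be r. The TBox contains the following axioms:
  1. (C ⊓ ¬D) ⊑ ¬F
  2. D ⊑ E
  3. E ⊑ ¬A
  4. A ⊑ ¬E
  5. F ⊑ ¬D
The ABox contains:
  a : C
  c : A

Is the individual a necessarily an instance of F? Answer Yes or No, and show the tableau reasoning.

No

1. a : F?  L(a) = {C} ∪ {¬F}
   open: L(a) ⊇ {C, ¬A, ¬D, ¬F} — a ∉ F possible
2. Hence a : F: not entailed.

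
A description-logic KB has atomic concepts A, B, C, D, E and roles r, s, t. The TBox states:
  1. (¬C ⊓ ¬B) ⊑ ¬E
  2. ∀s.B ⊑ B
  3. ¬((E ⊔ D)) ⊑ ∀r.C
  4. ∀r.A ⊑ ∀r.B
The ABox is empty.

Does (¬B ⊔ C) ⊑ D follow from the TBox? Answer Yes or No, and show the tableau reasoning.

1. (¬B ⊔ C) ⊑ D  ⇔  ((¬B ⊔ C) ⊓ ¬D) unsat w.r.t. T
   open: L(x₀) ⊇ {C, E, ¬D, ∃r.¬A, ∃s.¬B} (+ ∃-successors)
2. Hence (¬B ⊔ C) ⊑ D: not entailed.

No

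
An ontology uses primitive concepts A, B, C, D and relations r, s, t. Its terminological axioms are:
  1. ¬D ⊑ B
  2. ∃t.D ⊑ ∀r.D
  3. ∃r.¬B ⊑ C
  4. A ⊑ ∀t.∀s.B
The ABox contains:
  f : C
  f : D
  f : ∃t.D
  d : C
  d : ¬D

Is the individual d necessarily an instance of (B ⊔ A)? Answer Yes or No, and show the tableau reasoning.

1. d : (B ⊔ A)?  L(d) = {C, ¬D} ∪ {(¬B ⊓ ¬A)}
   clash {B, ¬B} at d — d ∈ (B ⊔ A)
2. Hence d : (B ⊔ A): entailed.

Yes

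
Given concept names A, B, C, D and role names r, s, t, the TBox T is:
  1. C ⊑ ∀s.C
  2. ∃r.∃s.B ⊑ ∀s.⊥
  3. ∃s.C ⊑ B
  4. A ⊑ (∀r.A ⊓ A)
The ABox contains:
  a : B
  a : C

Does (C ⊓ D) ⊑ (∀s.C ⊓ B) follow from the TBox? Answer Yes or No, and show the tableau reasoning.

1. (C ⊓ D) ⊑ (∀s.C ⊓ B)  ⇔  ((C ⊓ D) ⊓ (∃s.¬C ⊔ ¬B)) unsat w.r.t. T
   apply at x₀: C⊑∀s.C
   open: L(x₀) ⊇ {C, D, ¬A, ¬B, ∀r.∀s.¬B, …}
2. Hence (C ⊓ D) ⊑ (∀s.C ⊓ B): not entailed.

No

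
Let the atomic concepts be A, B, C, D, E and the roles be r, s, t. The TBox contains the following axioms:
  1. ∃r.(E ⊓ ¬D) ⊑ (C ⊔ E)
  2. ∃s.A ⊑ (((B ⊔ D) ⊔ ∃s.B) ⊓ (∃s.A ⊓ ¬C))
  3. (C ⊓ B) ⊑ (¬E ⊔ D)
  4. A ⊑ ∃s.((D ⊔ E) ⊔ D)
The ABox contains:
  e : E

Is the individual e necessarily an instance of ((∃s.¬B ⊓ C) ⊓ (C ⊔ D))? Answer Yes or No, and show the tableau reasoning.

1. e : ((∃s.¬B ⊓ C) ⊓ (C ⊔ D))?  L(e) = {E} ∪ {((∀s.B ⊔ ¬C) ⊔ (¬C ⊓ ¬D))}
   open: L(e) ⊇ {E, ¬A, ¬C, ∀r.(¬E ⊔ D), ∀s.¬A} — e ∉ ((∃s.¬B ⊓ C) ⊓ (C ⊔ D)) possible
2. Hence e : ((∃s.¬B ⊓ C) ⊓ (C ⊔ D)): not entailed.

No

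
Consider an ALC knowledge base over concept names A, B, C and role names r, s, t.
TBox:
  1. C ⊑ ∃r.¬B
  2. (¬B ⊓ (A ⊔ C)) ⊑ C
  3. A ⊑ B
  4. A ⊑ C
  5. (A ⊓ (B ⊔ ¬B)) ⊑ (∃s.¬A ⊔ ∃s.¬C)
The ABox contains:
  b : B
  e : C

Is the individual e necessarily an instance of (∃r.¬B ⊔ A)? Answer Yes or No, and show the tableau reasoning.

1. e : (∃r.¬B ⊔ A)?  L(e) = {C} ∪ {(∀r.B ⊓ ¬A)}
   clash {B, ¬B} at an ∃-successor — e ∈ (∃r.¬B ⊔ A)
2. Hence e : (∃r.¬B ⊔ A): entailed.

Yes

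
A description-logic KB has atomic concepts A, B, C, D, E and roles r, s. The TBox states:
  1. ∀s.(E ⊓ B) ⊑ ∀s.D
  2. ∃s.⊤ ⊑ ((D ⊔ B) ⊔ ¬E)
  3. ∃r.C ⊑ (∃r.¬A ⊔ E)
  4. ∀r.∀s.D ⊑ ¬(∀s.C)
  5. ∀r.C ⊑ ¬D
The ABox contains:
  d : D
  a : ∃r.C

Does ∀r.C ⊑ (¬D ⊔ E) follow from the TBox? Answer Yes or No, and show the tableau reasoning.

Yes

1. ∀r.C ⊑ (¬D ⊔ E)  ⇔  (∀r.C ⊓ (D ⊓ ¬E)) unsat w.r.t. T
   all branches close; clash {D, ¬D} at x₀
2. Hence ∀r.C ⊑ (¬D ⊔ E): entailed.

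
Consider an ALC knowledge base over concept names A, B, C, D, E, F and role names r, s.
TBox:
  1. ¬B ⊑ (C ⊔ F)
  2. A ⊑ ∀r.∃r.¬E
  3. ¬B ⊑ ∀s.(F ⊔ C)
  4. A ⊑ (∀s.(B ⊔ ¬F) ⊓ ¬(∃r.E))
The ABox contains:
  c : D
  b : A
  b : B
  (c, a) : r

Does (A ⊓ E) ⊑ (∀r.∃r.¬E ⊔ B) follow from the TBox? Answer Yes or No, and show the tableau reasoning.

1. (A ⊓ E) ⊑ (∀r.∃r.¬E ⊔ B)  ⇔  ((A ⊓ E) ⊓ (∃r.∀r.E ⊓ ¬B)) unsat w.r.t. T
   all branches close; clash {E, ¬E} at an ∃-successor
2. Hence (A ⊓ E) ⊑ (∀r.∃r.¬E ⊔ B): entailed.

Yes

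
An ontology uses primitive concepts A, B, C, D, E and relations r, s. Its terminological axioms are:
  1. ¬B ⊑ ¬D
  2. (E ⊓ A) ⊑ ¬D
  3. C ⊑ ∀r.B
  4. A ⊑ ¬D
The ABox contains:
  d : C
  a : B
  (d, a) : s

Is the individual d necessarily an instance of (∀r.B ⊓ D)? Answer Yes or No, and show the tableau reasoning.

No

1. d : (∀r.B ⊓ D)?  L(d) = {C} ∪ {(∃r.¬B ⊔ ¬D)}
   apply at d: C⊑∀r.B
   open: L(d) ⊇ {B, C, ¬A, ¬D, ∀r.B} — d ∉ (∀r.B ⊓ D) possible
2. Hence d : (∀r.B ⊓ D): not entailed.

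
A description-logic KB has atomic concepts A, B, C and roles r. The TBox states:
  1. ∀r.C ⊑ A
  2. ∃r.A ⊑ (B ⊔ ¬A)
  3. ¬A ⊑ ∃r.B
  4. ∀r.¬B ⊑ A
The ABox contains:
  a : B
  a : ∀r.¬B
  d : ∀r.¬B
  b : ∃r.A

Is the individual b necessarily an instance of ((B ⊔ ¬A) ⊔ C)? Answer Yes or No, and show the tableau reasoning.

Yes

1. b : ((B ⊔ ¬A) ⊔ C)?  L(b) = {∃r.A} ∪ {((¬B ⊓ A) ⊓ ¬C)}
   clash {A, ¬A} at b — b ∈ ((B ⊔ ¬A) ⊔ C)
2. Hence b : ((B ⊔ ¬A) ⊔ C): entailed.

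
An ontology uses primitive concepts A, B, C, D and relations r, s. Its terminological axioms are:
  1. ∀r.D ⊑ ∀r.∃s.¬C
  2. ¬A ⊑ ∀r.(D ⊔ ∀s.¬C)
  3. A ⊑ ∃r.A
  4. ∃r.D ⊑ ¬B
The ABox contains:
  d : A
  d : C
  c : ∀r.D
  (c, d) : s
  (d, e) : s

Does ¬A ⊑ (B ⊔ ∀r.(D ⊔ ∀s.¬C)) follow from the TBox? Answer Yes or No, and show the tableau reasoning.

1. ¬A ⊑ (B ⊔ ∀r.(D ⊔ ∀s.¬C))  ⇔  (¬A ⊓ (¬B ⊓ ∃r.(¬D ⊓ ∃s.C))) unsat w.r.t. T
   all branches close; clash {C, ¬C} at an ∃-successor
2. Hence ¬A ⊑ (B ⊔ ∀r.(D ⊔ ∀s.¬C)): entailed.

Yes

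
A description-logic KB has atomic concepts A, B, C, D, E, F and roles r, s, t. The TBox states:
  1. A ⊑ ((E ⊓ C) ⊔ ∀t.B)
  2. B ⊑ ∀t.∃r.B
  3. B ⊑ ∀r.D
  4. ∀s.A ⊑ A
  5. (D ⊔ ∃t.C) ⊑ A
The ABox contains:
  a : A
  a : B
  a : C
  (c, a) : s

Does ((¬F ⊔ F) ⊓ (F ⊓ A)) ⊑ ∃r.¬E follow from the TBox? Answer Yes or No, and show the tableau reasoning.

No

1. ((¬F ⊔ F) ⊓ (F ⊓ A)) ⊑ ∃r.¬E  ⇔  (((¬F ⊔ F) ⊓ (F ⊓ A)) ⊓ ∀r.E) unsat w.r.t. T
   apply at x₀: A⊑((E ⊓ C) ⊔ ∀t.B)
   open: L(x₀) ⊇ {A, C, E, F, ¬B, …}
2. Hence ((¬F ⊔ F) ⊓ (F ⊓ A)) ⊑ ∃r.¬E: not entailed.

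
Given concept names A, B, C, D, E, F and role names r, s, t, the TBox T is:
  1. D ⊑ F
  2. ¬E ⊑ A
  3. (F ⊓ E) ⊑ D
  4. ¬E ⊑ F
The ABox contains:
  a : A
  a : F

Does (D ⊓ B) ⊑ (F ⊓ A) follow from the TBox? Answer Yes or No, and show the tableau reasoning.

No

1. (D ⊓ B) ⊑ (F ⊓ A)  ⇔  ((D ⊓ B) ⊓ (¬F ⊔ ¬A)) unsat w.r.t. T
   apply at x₀: D⊑F
   open: L(x₀) ⊇ {B, D, E, F, ¬A}
2. Hence (D ⊓ B) ⊑ (F ⊓ A): not entailed.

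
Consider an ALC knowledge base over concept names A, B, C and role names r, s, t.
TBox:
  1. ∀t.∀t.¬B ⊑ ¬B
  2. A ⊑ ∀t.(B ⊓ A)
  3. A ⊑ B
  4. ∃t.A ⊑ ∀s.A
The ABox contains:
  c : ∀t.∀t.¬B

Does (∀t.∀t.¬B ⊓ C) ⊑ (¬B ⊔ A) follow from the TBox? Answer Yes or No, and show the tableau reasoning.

1. (∀t.∀t.¬B ⊓ C) ⊑ (¬B ⊔ A)  ⇔  ((∀t.∀t.¬B ⊓ C) ⊓ (B ⊓ ¬A)) unsat w.r.t. T
   all branches close; clash {B, ¬B} at x₀
2. Hence (∀t.∀t.¬B ⊓ C) ⊑ (¬B ⊔ A): entailed.

Yes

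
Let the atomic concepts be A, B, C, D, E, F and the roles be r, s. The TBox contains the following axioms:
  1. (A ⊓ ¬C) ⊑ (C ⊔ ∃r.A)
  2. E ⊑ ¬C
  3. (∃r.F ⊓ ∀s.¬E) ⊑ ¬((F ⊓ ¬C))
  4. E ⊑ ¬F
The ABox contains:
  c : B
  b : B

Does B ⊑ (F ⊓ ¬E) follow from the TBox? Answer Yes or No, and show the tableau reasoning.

No

1. B ⊑ (F ⊓ ¬E)  ⇔  (B ⊓ (¬F ⊔ E)) unsat w.r.t. T
   open: L(x₀) ⊇ {B, ¬A, ¬E, ¬F, ∀r.¬F}
2. Hence B ⊑ (F ⊓ ¬E): not entailed.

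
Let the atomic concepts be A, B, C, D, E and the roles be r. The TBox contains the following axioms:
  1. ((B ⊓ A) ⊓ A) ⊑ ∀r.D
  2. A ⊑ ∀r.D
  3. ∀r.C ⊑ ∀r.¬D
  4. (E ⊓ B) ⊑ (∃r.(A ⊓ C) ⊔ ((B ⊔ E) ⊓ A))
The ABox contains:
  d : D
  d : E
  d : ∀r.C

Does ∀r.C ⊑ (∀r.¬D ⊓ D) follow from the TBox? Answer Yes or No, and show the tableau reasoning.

1. ∀r.C ⊑ (∀r.¬D ⊓ D)  ⇔  (∀r.C ⊓ (∃r.D ⊔ ¬D)) unsat w.r.t. T
   apply at x₀: ∀r.C⊑∀r.¬D
   open: L(x₀) ⊇ {¬A, ¬D, ¬E, ∀r.C, ∀r.¬D}
2. Hence ∀r.C ⊑ (∀r.¬D ⊓ D): not entailed.

No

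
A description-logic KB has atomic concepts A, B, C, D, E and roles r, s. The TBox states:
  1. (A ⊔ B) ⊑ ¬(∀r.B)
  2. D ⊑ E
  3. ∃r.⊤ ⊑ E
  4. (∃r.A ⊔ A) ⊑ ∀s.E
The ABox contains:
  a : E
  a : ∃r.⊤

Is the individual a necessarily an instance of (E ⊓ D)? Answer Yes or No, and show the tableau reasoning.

1. a : (E ⊓ D)?  L(a) = {E, ∃r.⊤} ∪ {(¬E ⊔ ¬D)}
   open: L(a) ⊇ {E, ¬A, ¬B, ¬D, ∀r.¬A, …} (+ ∃-successors) — a ∉ (E ⊓ D) possible
2. Hence a : (E ⊓ D): not entailed.

No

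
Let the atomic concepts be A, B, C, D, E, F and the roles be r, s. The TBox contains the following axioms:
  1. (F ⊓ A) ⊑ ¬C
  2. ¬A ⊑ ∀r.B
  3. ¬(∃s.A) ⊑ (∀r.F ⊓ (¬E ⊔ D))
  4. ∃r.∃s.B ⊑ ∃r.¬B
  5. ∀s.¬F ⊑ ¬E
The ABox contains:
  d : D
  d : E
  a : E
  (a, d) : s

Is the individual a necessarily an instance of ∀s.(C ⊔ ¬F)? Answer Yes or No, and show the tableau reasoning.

No

1. a : ∀s.(C ⊔ ¬F)?  L(a) = {E} ∪ {∃s.(¬C ⊓ F)}
   open: L(a) ⊇ {A, E, ¬F, ∀r.∀s.¬B, ∃s.(¬C ⊓ F), …} (+ ∃-successors) — a ∉ ∀s.(C ⊔ ¬F) possible
2. Hence a : ∀s.(C ⊔ ¬F): not entailed.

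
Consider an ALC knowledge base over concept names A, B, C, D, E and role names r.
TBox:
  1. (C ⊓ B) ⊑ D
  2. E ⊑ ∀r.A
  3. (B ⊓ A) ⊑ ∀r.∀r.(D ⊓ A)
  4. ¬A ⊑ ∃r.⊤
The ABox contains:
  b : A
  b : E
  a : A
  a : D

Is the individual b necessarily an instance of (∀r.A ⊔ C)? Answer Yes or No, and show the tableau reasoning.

1. b : (∀r.A ⊔ C)?  L(b) = {A, E} ∪ {(∃r.¬A ⊓ ¬C)}
   clash {A, ¬A} at an ∃-successor — b ∈ (∀r.A ⊔ C)
2. Hence b : (∀r.A ⊔ C): entailed.

Yes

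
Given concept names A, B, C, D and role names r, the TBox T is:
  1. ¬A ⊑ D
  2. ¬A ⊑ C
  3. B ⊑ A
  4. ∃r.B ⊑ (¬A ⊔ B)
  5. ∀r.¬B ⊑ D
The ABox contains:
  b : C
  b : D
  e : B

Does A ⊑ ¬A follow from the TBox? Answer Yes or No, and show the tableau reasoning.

1. A ⊑ ¬A  ⇔  (A ⊓ A) unsat w.r.t. T
   open: L(x₀) ⊇ {A, B, ∃r.B} (+ ∃-successors)
2. Hence A ⊑ ¬A: not entailed.

No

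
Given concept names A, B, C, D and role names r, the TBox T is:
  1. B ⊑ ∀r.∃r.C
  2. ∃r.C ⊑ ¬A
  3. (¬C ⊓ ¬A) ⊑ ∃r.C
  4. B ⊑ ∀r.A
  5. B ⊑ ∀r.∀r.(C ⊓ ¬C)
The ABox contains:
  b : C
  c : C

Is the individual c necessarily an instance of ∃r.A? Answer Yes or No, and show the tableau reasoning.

No

1. c : ∃r.A?  L(c) = {C} ∪ {∀r.¬A}
   open: L(c) ⊇ {C, ¬B, ∀r.¬A, ∀r.¬C} — c ∉ ∃r.A possible
2. Hence c : ∃r.A: not entailed.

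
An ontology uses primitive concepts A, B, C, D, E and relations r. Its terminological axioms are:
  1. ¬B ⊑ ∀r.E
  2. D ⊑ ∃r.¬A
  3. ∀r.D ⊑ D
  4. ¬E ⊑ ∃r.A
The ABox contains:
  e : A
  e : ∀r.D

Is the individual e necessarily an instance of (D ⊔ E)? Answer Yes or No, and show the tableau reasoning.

1. e : (D ⊔ E)?  L(e) = {A, ∀r.D} ∪ {(¬D ⊓ ¬E)}
   clash {D, ¬D} at e — e ∈ (D ⊔ E)
2. Hence e : (D ⊔ E): entailed.

Yes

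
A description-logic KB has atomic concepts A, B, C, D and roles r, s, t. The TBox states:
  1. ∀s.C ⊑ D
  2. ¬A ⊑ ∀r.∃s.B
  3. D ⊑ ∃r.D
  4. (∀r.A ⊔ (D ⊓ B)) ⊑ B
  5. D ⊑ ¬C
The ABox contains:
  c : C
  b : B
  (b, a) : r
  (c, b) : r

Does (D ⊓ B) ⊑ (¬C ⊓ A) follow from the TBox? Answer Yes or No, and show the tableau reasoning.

1. (D ⊓ B) ⊑ (¬C ⊓ A)  ⇔  ((D ⊓ B) ⊓ (C ⊔ ¬A)) unsat w.r.t. T
   apply at x₀: D⊑∃r.D; D⊑¬C
   open: L(x₀) ⊇ {B, D, ¬A, ¬C, ∀r.∃s.B, …} (+ ∃-successors)
2. Hence (D ⊓ B) ⊑ (¬C ⊓ A): not entailed.

No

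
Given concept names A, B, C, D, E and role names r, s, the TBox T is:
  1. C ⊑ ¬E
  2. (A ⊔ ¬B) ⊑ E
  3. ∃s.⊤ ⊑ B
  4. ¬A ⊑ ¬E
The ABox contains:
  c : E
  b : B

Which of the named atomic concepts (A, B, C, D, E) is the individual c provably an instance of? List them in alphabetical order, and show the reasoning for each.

{A, E}

1. c : A?  L(c) = {E} ∪ {¬A}
   clash {E, ¬E} at c — c ∈ A
2. c : B?  L(c) = {E} ∪ {¬B}
   open: L(c) ⊇ {A, E, ¬B, ¬C, ∀s.⊥} — c ∉ B possible
3. c : C?  L(c) = {E} ∪ {¬C}
   open: L(c) ⊇ {A, E, ¬C, ∀s.⊥} — c ∉ C possible
4. c : D?  L(c) = {E} ∪ {¬D}
   open: L(c) ⊇ {A, E, ¬C, ¬D, ∀s.⊥} — c ∉ D possible
5. c : E?  L(c) = {E} ∪ {¬E}
   clash {E, ¬E} at c — c ∈ E
6. Entailed for c: {A, E}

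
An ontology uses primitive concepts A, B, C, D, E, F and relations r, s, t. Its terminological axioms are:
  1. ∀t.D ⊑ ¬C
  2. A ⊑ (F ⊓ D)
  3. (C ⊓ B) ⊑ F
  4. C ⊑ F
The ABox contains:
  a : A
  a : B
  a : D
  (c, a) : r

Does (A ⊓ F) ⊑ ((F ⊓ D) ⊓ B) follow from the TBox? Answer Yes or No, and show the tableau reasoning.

1. (A ⊓ F) ⊑ ((F ⊓ D) ⊓ B)  ⇔  ((A ⊓ F) ⊓ ((¬F ⊔ ¬D) ⊔ ¬B)) unsat w.r.t. T
   apply at x₀: A⊑(F ⊓ D)
   open: L(x₀) ⊇ {A, D, F, ¬B, ∃t.¬D} (+ ∃-successors)
2. Hence (A ⊓ F) ⊑ ((F ⊓ D) ⊓ B): not entailed.

No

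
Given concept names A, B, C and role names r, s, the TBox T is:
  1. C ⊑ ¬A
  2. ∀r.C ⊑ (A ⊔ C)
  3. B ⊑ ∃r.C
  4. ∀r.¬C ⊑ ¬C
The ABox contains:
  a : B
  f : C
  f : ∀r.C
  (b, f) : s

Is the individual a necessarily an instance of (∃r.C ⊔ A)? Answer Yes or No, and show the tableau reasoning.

Yes

1. a : (∃r.C ⊔ A)?  L(a) = {B} ∪ {(∀r.¬C ⊓ ¬A)}
   clash {C, ¬C} at an ∃-successor — a ∈ (∃r.C ⊔ A)
2. Hence a : (∃r.C ⊔ A): entailed.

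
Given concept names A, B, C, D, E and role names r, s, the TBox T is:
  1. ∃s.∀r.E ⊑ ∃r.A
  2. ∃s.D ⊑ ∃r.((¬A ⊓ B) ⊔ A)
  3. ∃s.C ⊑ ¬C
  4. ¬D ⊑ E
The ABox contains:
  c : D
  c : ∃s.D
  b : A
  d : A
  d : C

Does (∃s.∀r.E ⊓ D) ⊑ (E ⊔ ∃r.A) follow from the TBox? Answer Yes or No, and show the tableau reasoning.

1. (∃s.∀r.E ⊓ D) ⊑ (E ⊔ ∃r.A)  ⇔  ((∃s.∀r.E ⊓ D) ⊓ (¬E ⊓ ∀r.¬A)) unsat w.r.t. T
   all branches close; clash {A, ¬A} at an ∃-successor
2. Hence (∃s.∀r.E ⊓ D) ⊑ (E ⊔ ∃r.A): entailed.

Yes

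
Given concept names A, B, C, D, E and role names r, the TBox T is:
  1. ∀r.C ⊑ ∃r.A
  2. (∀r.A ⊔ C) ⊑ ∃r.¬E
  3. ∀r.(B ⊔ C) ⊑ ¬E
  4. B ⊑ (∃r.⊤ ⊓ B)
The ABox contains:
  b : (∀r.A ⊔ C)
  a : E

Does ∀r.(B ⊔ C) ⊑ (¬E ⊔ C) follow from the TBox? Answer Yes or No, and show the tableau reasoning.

1. ∀r.(B ⊔ C) ⊑ (¬E ⊔ C)  ⇔  (∀r.(B ⊔ C) ⊓ (E ⊓ ¬C)) unsat w.r.t. T
   all branches close; clash {E, ¬E} at x₀
2. Hence ∀r.(B ⊔ C) ⊑ (¬E ⊔ C): entailed.

Yes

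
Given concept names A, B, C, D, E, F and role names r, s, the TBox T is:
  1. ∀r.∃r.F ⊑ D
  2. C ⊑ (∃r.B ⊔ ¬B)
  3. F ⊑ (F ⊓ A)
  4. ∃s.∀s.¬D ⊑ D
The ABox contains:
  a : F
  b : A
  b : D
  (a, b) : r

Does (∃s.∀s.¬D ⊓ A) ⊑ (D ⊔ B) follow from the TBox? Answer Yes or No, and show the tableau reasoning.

1. (∃s.∀s.¬D ⊓ A) ⊑ (D ⊔ B)  ⇔  ((∃s.∀s.¬D ⊓ A) ⊓ (¬D ⊓ ¬B)) unsat w.r.t. T
   all branches close; clash {D, ¬D} at x₀
2. Hence (∃s.∀s.¬D ⊓ A) ⊑ (D ⊔ B): entailed.

Yes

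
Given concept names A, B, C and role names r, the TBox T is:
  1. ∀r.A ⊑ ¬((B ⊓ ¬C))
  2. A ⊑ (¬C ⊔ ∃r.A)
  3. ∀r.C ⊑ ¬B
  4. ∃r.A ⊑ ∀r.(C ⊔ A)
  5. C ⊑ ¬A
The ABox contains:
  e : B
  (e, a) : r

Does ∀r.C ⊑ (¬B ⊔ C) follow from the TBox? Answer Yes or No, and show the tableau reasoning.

Yes

1. ∀r.C ⊑ (¬B ⊔ C)  ⇔  (∀r.C ⊓ (B ⊓ ¬C)) unsat w.r.t. T
   all branches close; clash {C, ¬C} at x₀
2. Hence ∀r.C ⊑ (¬B ⊔ C): entailed.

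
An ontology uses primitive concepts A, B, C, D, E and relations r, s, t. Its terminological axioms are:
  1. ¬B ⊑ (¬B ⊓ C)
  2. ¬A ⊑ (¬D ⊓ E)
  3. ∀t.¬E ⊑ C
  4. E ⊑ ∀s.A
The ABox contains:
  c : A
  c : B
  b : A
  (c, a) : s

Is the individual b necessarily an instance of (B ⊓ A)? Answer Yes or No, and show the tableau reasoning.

1. b : (B ⊓ A)?  L(b) = {A} ∪ {(¬B ⊔ ¬A)}
   open: L(b) ⊇ {A, C, ¬B, ¬E, ∃t.E} (+ ∃-successors) — b ∉ (B ⊓ A) possible
2. Hence b : (B ⊓ A): not entailed.

No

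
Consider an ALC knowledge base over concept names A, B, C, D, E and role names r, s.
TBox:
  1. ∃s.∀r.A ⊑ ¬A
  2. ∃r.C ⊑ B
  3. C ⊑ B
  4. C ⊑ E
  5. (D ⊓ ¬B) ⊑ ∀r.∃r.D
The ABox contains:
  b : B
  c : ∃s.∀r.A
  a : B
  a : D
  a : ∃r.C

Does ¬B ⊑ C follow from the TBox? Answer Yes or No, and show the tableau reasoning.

No

1. ¬B ⊑ C  ⇔  (¬B ⊓ ¬C) unsat w.r.t. T
   open: L(x₀) ⊇ {¬B, ¬C, ¬D, ∀r.¬C, ∀s.∃r.¬A}
2. Hence ¬B ⊑ C: not entailed.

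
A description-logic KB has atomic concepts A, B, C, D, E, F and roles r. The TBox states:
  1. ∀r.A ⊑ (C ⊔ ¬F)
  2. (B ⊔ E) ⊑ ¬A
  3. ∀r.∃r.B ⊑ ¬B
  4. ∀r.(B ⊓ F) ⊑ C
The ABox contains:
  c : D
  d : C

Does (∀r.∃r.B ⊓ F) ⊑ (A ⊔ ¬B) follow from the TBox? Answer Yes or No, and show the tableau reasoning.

Yes

1. (∀r.∃r.B ⊓ F) ⊑ (A ⊔ ¬B)  ⇔  ((∀r.∃r.B ⊓ F) ⊓ (¬A ⊓ B)) unsat w.r.t. T
   all branches close; clash {F, ¬F} at x₀
2. Hence (∀r.∃r.B ⊓ F) ⊑ (A ⊔ ¬B): entailed.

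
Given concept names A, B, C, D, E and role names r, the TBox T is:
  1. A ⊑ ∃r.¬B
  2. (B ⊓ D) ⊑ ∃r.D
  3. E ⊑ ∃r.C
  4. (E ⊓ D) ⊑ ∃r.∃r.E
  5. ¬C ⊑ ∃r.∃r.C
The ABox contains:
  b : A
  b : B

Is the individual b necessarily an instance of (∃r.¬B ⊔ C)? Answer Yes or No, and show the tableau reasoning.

Yes

1. b : (∃r.¬B ⊔ C)?  L(b) = {A, B} ∪ {(∀r.B ⊓ ¬C)}
   clash {B, ¬B} at an ∃-successor — b ∈ (∃r.¬B ⊔ C)
2. Hence b : (∃r.¬B ⊔ C): entailed.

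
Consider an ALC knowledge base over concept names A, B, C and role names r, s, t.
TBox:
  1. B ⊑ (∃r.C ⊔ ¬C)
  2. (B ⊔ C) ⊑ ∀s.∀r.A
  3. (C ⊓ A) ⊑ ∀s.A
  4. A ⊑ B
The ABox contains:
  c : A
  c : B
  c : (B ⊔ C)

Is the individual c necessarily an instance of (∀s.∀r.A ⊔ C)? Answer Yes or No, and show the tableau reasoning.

Yes

1. c : (∀s.∀r.A ⊔ C)?  L(c) = {A, B, (B ⊔ C)} ∪ {(∃s.∃r.¬A ⊓ ¬C)}
   clash {A, ¬A} at an ∃-successor — c ∈ (∀s.∀r.A ⊔ C)
2. Hence c : (∀s.∀r.A ⊔ C): entailed.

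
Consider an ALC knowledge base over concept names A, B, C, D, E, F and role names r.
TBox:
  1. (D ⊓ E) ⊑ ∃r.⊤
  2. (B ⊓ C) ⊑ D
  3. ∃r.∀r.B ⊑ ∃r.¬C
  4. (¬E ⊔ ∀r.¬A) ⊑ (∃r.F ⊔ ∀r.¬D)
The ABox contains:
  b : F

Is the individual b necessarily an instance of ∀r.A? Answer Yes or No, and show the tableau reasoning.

1. b : ∀r.A?  L(b) = {F} ∪ {∃r.¬A}
   open: L(b) ⊇ {E, F, ¬B, ¬D, ∀r.∃r.¬B, …} (+ ∃-successors) — b ∉ ∀r.A possible
2. Hence b : ∀r.A: not entailed.

No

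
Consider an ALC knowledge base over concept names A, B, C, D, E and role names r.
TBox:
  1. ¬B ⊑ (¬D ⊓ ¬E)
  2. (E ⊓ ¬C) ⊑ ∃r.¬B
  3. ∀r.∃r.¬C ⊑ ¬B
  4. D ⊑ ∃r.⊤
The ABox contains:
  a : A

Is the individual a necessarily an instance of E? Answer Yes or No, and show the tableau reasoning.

1. a : E?  L(a) = {A} ∪ {¬E}
   open: L(a) ⊇ {A, B, ¬D, ¬E, ∃r.∀r.C} (+ ∃-successors) — a ∉ E possible
2. Hence a : E: not entailed.

No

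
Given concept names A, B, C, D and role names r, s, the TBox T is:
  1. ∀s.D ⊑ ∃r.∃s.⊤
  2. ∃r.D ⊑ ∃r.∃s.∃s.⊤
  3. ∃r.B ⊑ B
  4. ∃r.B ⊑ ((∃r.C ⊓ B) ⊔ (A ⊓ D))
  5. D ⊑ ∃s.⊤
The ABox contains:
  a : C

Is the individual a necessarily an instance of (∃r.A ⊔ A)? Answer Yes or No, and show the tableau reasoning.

No

1. a : (∃r.A ⊔ A)?  L(a) = {C} ∪ {(∀r.¬A ⊓ ¬A)}
   open: L(a) ⊇ {C, ¬A, ¬D, ∀r.¬A, ∀r.¬B, …} (+ ∃-successors) — a ∉ (∃r.A ⊔ A) possible
2. Hence a : (∃r.A ⊔ A): not entailed.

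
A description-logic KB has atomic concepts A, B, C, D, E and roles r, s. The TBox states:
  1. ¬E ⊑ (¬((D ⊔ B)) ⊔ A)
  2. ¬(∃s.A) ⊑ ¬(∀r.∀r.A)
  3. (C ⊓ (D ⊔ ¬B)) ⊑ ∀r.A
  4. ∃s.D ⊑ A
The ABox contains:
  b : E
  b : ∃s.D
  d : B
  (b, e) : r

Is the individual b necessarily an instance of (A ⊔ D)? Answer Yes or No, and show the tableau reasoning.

Yes

1. b : (A ⊔ D)?  L(b) = {E, ∃s.D} ∪ {(¬A ⊓ ¬D)}
   clash {A, ¬A} at b — b ∈ (A ⊔ D)
2. Hence b : (A ⊔ D): entailed.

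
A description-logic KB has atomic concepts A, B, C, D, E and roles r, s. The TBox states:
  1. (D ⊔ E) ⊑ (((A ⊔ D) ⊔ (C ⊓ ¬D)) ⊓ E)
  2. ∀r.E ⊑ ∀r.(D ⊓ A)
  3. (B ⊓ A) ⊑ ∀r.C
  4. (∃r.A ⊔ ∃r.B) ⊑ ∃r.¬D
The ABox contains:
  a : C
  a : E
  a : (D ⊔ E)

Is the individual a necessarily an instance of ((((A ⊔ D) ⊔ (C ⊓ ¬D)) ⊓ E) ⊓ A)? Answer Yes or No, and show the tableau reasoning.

No

1. a : ((((A ⊔ D) ⊔ (C ⊓ ¬D)) ⊓ E) ⊓ A)?  L(a) = {C, E, (D ⊔ E)} ∪ {((((¬A ⊓ ¬D) ⊓ (¬C ⊔ D)) ⊔ ¬E) ⊔ ¬A)}
   apply at a: (D ⊔ E)⊑(((A ⊔ D) ⊔ (C ⊓ ¬D)) ⊓ E)
   open: L(a) ⊇ {C, D, E, ¬A, ¬B, …} (+ ∃-successors) — a ∉ ((((A ⊔ D) ⊔ (C ⊓ ¬D)) ⊓ E) ⊓ A) possible
2. Hence a : ((((A ⊔ D) ⊔ (C ⊓ ¬D)) ⊓ E) ⊓ A): not entailed.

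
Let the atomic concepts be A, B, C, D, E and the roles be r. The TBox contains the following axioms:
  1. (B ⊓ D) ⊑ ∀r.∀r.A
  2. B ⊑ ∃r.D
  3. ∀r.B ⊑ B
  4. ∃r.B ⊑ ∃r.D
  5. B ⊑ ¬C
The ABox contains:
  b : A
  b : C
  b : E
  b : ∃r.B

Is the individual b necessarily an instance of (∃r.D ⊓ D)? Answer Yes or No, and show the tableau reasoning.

1. b : (∃r.D ⊓ D)?  L(b) = {A, C, E, ∃r.B} ∪ {(∀r.¬D ⊔ ¬D)}
   apply at b: ∃r.B⊑∃r.D
   open: L(b) ⊇ {A, C, E, ¬B, ¬D, …} (+ ∃-successors) — b ∉ (∃r.D ⊓ D) possible
2. Hence b : (∃r.D ⊓ D): not entailed.

No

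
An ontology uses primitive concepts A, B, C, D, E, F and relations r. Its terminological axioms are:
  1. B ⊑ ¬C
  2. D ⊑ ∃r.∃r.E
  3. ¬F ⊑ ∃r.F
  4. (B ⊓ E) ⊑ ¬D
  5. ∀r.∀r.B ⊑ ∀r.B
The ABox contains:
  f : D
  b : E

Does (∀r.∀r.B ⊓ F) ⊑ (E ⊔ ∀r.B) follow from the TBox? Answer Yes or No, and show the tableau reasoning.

Yes

1. (∀r.∀r.B ⊓ F) ⊑ (E ⊔ ∀r.B)  ⇔  ((∀r.∀r.B ⊓ F) ⊓ (¬E ⊓ ∃r.¬B)) unsat w.r.t. T
   all branches close; clash {B, ¬B} at an ∃-successor
2. Hence (∀r.∀r.B ⊓ F) ⊑ (E ⊔ ∀r.B): entailed.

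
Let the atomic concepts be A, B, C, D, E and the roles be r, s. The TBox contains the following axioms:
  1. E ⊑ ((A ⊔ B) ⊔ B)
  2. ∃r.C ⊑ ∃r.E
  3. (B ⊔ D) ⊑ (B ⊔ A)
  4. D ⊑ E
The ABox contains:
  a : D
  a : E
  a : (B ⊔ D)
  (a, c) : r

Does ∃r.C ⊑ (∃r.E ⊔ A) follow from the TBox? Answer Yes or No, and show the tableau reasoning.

Yes

1. ∃r.C ⊑ (∃r.E ⊔ A)  ⇔  (∃r.C ⊓ (∀r.¬E ⊓ ¬A)) unsat w.r.t. T
   all branches close; clash {A, ¬A} at x₀
2. Hence ∃r.C ⊑ (∃r.E ⊔ A): entailed.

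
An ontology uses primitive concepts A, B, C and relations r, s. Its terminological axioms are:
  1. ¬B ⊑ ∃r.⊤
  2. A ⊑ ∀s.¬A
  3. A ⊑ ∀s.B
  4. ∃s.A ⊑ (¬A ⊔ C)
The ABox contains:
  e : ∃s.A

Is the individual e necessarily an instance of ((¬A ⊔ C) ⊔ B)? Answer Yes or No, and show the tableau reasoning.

Yes

1. e : ((¬A ⊔ C) ⊔ B)?  L(e) = {∃s.A} ∪ {((A ⊓ ¬C) ⊓ ¬B)}
   clash {A, ¬A} at an ∃-successor — e ∈ ((¬A ⊔ C) ⊔ B)
2. Hence e : ((¬A ⊔ C) ⊔ B): entailed.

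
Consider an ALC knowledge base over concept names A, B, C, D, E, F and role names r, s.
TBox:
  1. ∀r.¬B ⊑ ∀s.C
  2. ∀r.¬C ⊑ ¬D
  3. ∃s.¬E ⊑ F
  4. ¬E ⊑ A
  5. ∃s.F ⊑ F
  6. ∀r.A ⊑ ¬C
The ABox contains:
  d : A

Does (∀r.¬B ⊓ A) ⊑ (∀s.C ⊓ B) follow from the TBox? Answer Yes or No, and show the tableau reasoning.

1. (∀r.¬B ⊓ A) ⊑ (∀s.C ⊓ B)  ⇔  ((∀r.¬B ⊓ A) ⊓ (∃s.¬C ⊔ ¬B)) unsat w.r.t. T
   apply at x₀: ∀r.¬B⊑∀s.C
   open: L(x₀) ⊇ {A, ¬B, ∀r.¬B, ∀s.C, ∀s.E, …} (+ ∃-successors)
2. Hence (∀r.¬B ⊓ A) ⊑ (∀s.C ⊓ B): not entailed.

No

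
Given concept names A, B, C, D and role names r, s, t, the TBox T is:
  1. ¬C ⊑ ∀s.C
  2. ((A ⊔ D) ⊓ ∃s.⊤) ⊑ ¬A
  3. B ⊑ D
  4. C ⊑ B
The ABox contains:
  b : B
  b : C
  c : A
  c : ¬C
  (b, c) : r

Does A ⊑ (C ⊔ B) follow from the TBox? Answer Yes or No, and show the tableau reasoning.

1. A ⊑ (C ⊔ B)  ⇔  (A ⊓ (¬C ⊓ ¬B)) unsat w.r.t. T
   apply at x₀: ¬C⊑∀s.C
   open: L(x₀) ⊇ {A, ¬B, ¬C, ∀s.C, ∀s.⊥}
2. Hence A ⊑ (C ⊔ B): not entailed.

No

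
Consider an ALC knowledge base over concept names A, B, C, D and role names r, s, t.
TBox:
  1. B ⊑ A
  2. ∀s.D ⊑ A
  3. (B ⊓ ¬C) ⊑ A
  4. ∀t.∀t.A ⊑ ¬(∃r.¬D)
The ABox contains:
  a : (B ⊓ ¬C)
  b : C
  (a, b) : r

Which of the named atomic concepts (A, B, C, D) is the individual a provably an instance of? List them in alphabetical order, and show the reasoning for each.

{A, B}

1. a : A?  L(a) = {(B ⊓ ¬C)} ∪ {¬A}
   clash {A, ¬A} at a — a ∈ A
2. a : B?  L(a) = {(B ⊓ ¬C)} ∪ {¬B}
   clash {B, ¬B} at a — a ∈ B
3. a : C?  L(a) = {(B ⊓ ¬C)} ∪ {¬C}
   apply at a: B⊑A; (B ⊓ ¬C)⊑A
   open: L(a) ⊇ {A, B, ¬C, ∃t.∃t.¬A} (+ ∃-successors) — a ∉ C possible
4. a : D?  L(a) = {(B ⊓ ¬C)} ∪ {¬D}
   apply at a: B⊑A; (B ⊓ ¬C)⊑A
   open: L(a) ⊇ {A, B, ¬C, ¬D, ∃t.∃t.¬A} (+ ∃-successors) — a ∉ D possible
5. Entailed for a: {A, B}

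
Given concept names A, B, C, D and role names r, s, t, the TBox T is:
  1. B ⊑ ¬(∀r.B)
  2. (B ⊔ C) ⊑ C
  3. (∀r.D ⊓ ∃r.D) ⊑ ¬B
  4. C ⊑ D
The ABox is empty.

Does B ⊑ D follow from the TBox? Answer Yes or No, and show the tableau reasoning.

Yes

1. B ⊑ D  ⇔  (B ⊓ ¬D) unsat w.r.t. T
   all branches close; clash {D, ¬D} at x₀
2. Hence B ⊑ D: entailed.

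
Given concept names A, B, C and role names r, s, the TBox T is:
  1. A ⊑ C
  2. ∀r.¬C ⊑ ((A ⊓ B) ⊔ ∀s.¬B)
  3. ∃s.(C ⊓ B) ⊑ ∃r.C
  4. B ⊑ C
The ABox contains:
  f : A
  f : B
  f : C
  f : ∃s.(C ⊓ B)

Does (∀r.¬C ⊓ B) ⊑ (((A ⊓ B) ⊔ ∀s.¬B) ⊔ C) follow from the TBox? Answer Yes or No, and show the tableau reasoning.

1. (∀r.¬C ⊓ B) ⊑ (((A ⊓ B) ⊔ ∀s.¬B) ⊔ C)  ⇔  ((∀r.¬C ⊓ B) ⊓ (((¬A ⊔ ¬B) ⊓ ∃s.B) ⊓ ¬C)) unsat w.r.t. T
   all branches close; clash {C, ¬C} at x₀
2. Hence (∀r.¬C ⊓ B) ⊑ (((A ⊓ B) ⊔ ∀s.¬B) ⊔ C): entailed.

Yes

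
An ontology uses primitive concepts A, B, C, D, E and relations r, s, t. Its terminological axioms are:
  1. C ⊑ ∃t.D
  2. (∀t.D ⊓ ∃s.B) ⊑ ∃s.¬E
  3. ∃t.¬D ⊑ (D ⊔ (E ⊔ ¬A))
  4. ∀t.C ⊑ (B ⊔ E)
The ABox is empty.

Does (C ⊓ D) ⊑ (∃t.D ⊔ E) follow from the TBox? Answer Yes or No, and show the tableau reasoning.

Yes

1. (C ⊓ D) ⊑ (∃t.D ⊔ E)  ⇔  ((C ⊓ D) ⊓ (∀t.¬D ⊓ ¬E)) unsat w.r.t. T
   all branches close; clash {E, ¬E} at x₀
2. Hence (C ⊓ D) ⊑ (∃t.D ⊔ E): entailed.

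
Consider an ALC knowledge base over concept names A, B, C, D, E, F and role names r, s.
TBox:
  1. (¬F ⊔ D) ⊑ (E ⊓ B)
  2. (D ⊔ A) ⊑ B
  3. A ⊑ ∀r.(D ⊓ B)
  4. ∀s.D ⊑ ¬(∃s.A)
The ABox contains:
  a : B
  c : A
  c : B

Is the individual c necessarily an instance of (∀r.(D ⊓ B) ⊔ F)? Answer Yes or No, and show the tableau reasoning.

Yes

1. c : (∀r.(D ⊓ B) ⊔ F)?  L(c) = {A, B} ∪ {(∃r.(¬D ⊔ ¬B) ⊓ ¬F)}
   clash {B, ¬B} at an ∃-successor — c ∈ (∀r.(D ⊓ B) ⊔ F)
2. Hence c : (∀r.(D ⊓ B) ⊔ F): entailed.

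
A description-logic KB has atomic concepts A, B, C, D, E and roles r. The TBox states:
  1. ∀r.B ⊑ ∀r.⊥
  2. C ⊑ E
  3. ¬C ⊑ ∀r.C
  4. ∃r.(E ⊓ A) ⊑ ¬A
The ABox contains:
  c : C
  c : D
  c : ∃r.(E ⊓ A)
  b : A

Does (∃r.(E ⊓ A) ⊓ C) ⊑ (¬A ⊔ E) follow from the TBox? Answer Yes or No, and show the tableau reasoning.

Yes

1. (∃r.(E ⊓ A) ⊓ C) ⊑ (¬A ⊔ E)  ⇔  ((∃r.(E ⊓ A) ⊓ C) ⊓ (A ⊓ ¬E)) unsat w.r.t. T
   all branches close; clash {E, ¬E} at x₀
2. Hence (∃r.(E ⊓ A) ⊓ C) ⊑ (¬A ⊔ E): entailed.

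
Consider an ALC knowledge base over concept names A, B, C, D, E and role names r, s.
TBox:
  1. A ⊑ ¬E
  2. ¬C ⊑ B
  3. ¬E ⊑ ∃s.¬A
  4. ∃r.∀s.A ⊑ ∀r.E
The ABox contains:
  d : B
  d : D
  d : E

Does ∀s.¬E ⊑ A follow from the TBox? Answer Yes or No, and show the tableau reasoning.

1. ∀s.¬E ⊑ A  ⇔  (∀s.¬E ⊓ ¬A) unsat w.r.t. T
   open: L(x₀) ⊇ {C, E, ¬A, ∀r.∃s.¬A, ∀s.¬E}
2. Hence ∀s.¬E ⊑ A: not entailed.

No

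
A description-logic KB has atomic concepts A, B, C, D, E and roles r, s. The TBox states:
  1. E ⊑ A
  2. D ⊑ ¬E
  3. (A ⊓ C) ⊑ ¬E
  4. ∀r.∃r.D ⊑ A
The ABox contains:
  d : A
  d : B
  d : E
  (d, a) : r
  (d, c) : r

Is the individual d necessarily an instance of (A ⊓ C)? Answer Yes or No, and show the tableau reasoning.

No

1. d : (A ⊓ C)?  L(d) = {A, B, E} ∪ {(¬A ⊔ ¬C)}
   open: L(d) ⊇ {A, B, E, ¬C, ¬D} — d ∉ (A ⊓ C) possible
2. Hence d : (A ⊓ C): not entailed.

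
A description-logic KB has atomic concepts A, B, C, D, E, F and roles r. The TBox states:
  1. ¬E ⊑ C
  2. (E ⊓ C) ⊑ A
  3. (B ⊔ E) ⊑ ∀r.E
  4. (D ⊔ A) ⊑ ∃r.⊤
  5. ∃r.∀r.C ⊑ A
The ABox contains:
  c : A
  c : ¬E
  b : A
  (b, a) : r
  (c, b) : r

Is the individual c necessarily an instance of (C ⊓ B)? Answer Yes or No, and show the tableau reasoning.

1. c : (C ⊓ B)?  L(c) = {A, ¬E} ∪ {(¬C ⊔ ¬B)}
   apply at c: ¬E⊑C
   open: L(c) ⊇ {A, C, ¬B, ¬E, ∃r.⊤} (+ ∃-successors) — c ∉ (C ⊓ B) possible
2. Hence c : (C ⊓ B): not entailed.

No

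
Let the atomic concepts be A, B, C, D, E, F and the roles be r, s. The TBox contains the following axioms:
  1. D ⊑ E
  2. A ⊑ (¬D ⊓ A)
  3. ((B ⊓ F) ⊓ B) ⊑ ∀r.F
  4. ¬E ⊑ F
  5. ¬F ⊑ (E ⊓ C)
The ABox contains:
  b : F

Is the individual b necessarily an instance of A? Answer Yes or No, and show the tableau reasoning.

No

1. b : A?  L(b) = {F} ∪ {¬A}
   open: L(b) ⊇ {F, ¬A, ¬B, ¬D} — b ∉ A possible
2. Hence b : A: not entailed.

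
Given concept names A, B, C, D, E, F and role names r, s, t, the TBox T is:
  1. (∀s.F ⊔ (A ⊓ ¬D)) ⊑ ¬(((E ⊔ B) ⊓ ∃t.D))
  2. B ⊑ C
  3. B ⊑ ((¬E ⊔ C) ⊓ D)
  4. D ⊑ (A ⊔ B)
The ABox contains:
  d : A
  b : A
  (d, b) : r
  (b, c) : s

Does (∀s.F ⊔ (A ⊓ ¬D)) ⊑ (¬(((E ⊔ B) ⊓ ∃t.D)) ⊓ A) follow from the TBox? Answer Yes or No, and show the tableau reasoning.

1. (∀s.F ⊔ (A ⊓ ¬D)) ⊑ (¬(((E ⊔ B) ⊓ ∃t.D)) ⊓ A)  ⇔  ((∀s.F ⊔ (A ⊓ ¬D)) ⊓ (((E ⊔ B) ⊓ ∃t.D) ⊔ ¬A)) unsat w.r.t. T
   apply at x₀: (∀s.F ⊔ (A ⊓ ¬D))⊑¬(((E ⊔ B) ⊓ ∃t.D))
   open: L(x₀) ⊇ {¬A, ¬B, ¬D, ¬E, ∀s.F}
2. Hence (∀s.F ⊔ (A ⊓ ¬D)) ⊑ (¬(((E ⊔ B) ⊓ ∃t.D)) ⊓ A): not entailed.

No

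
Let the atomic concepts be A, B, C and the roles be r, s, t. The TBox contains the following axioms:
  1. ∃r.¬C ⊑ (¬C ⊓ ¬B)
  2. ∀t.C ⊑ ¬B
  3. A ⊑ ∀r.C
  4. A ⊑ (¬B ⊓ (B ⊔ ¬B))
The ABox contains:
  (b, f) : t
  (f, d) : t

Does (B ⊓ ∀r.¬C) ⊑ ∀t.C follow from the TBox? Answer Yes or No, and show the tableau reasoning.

1. (B ⊓ ∀r.¬C) ⊑ ∀t.C  ⇔  ((B ⊓ ∀r.¬C) ⊓ ∃t.¬C) unsat w.r.t. T
   open: L(x₀) ⊇ {B, ¬A, ∀r.C, ∀r.¬C, ∃t.¬C} (+ ∃-successors)
2. Hence (B ⊓ ∀r.¬C) ⊑ ∀t.C: not entailed.

No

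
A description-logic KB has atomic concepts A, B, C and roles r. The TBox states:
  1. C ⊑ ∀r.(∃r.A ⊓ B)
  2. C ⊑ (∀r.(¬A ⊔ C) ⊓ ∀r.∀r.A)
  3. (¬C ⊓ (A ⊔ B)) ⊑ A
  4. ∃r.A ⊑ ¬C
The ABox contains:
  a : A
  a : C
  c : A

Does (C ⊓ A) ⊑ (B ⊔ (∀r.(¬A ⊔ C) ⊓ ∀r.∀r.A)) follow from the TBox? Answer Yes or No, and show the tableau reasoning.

Yes

1. (C ⊓ A) ⊑ (B ⊔ (∀r.(¬A ⊔ C) ⊓ ∀r.∀r.A))  ⇔  ((C ⊓ A) ⊓ (¬B ⊓ (∃r.(A ⊓ ¬C) ⊔ ∃r.∃r.¬A))) unsat w.r.t. T
   all branches close; clash {C, ¬C} at x₀
2. Hence (C ⊓ A) ⊑ (B ⊔ (∀r.(¬A ⊔ C) ⊓ ∀r.∀r.A)): entailed.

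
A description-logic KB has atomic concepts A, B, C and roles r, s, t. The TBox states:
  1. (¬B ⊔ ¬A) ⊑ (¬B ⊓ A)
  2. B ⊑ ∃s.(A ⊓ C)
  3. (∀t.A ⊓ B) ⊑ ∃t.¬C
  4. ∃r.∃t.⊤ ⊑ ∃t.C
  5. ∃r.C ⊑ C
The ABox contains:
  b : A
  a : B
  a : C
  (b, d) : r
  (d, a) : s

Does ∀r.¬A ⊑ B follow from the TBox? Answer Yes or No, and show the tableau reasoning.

No

1. ∀r.¬A ⊑ B  ⇔  (∀r.¬A ⊓ ¬B) unsat w.r.t. T
   open: L(x₀) ⊇ {A, ¬B, ∀r.¬A, ∀r.¬C, ∀r.∀t.⊥}
2. Hence ∀r.¬A ⊑ B: not entailed.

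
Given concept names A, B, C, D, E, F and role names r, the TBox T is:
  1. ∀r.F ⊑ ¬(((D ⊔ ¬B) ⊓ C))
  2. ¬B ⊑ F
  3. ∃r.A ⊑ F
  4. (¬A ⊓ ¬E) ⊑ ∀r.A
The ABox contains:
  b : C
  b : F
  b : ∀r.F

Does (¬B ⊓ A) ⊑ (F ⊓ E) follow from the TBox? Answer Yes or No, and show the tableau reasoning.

1. (¬B ⊓ A) ⊑ (F ⊓ E)  ⇔  ((¬B ⊓ A) ⊓ (¬F ⊔ ¬E)) unsat w.r.t. T
   apply at x₀: ¬B⊑F
   open: L(x₀) ⊇ {A, F, ¬B, ¬E, ∃r.¬F} (+ ∃-successors)
2. Hence (¬B ⊓ A) ⊑ (F ⊓ E): not entailed.

No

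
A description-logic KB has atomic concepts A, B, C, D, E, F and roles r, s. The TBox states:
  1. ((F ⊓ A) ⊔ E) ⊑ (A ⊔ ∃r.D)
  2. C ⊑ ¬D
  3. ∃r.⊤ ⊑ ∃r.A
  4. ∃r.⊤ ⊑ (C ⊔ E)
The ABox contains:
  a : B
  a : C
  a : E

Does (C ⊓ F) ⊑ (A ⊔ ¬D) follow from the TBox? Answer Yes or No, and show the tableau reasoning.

1. (C ⊓ F) ⊑ (A ⊔ ¬D)  ⇔  ((C ⊓ F) ⊓ (¬A ⊓ D)) unsat w.r.t. T
   all branches close; clash {D, ¬D} at x₀
2. Hence (C ⊓ F) ⊑ (A ⊔ ¬D): entailed.

Yes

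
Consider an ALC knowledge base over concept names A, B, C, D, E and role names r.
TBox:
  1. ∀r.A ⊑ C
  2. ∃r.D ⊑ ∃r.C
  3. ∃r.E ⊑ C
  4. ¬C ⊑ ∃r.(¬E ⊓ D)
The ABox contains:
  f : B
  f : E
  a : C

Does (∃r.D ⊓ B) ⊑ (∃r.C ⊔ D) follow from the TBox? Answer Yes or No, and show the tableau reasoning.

Yes

1. (∃r.D ⊓ B) ⊑ (∃r.C ⊔ D)  ⇔  ((∃r.D ⊓ B) ⊓ (∀r.¬C ⊓ ¬D)) unsat w.r.t. T
   all branches close; clash {C, ¬C} at an ∃-successor
2. Hence (∃r.D ⊓ B) ⊑ (∃r.C ⊔ D): entailed.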